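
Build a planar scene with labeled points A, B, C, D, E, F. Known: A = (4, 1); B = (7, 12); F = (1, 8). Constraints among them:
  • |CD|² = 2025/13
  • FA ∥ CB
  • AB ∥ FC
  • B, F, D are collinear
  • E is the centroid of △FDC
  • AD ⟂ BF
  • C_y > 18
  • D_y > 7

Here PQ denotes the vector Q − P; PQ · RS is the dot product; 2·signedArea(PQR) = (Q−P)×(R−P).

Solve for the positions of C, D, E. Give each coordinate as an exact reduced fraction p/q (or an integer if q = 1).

C = (4, 19)
D = (-2/13, 94/13)
E = (21/13, 445/39)

1. C_x = 4  [FA ∥ CB ∩ AB ∥ FC]
2. C_y = 19  [FA ∥ CB ∩ AB ∥ FC]
   → C = (4, 19)
3. D_x = -2/13  [B, F, D are collinear ∩ AD ⟂ BF]
4. D_y = 94/13  [B, F, D are collinear ∩ AD ⟂ BF]
   → D = (-2/13, 94/13)
5. E_x = 21/13  [E is the centroid of △FDC]
6. E_y = 445/39  [E is the centroid of △FDC]
   → E = (21/13, 445/39)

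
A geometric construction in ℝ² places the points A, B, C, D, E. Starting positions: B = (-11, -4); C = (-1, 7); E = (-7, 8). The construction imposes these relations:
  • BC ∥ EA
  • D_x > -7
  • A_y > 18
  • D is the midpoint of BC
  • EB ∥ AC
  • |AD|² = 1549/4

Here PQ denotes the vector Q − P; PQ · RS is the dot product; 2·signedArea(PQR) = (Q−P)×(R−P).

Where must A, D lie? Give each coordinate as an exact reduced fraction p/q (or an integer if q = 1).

1. A_x = 3  [EB ∥ AC ∩ BC ∥ EA]
2. A_y = 19  [EB ∥ AC ∩ BC ∥ EA]
   → A = (3, 19)
3. D_x = -6  [D is the midpoint of BC]
4. D_y = 3/2  [D is the midpoint of BC]
   → D = (-6, 3/2)

A = (3, 19)
D = (-6, 3/2)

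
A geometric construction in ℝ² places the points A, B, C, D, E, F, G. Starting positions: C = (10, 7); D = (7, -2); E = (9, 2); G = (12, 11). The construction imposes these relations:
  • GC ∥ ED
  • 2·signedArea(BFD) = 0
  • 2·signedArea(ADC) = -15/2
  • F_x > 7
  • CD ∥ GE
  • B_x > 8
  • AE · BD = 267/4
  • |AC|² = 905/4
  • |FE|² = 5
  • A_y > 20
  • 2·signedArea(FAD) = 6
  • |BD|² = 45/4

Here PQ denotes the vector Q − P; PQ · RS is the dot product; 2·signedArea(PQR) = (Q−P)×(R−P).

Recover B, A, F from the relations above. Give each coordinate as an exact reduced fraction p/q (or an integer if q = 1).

1. A_x = 31/2  [line -9·x + 3·y + 153/2 = 0 ∩ |AC|² = 905/4]
2. A_y = 21  [line -9·x + 3·y + 153/2 = 0 ∩ |AC|² = 905/4]
   → A = (31/2, 21)
3. B_x = 17/2  [line 13/2·x + 19·y + -297/4 = 0 ∩ |BD|² = 45/4]
4. B_y = 1  [line 13/2·x + 19·y + -297/4 = 0 ∩ |BD|² = 45/4]
   → B = (17/2, 1)
5. F_x = 8  [2·signedArea(BFD) = 0 ∩ 2·signedArea(FAD) = 6]
6. F_y = 0  [2·signedArea(BFD) = 0 ∩ 2·signedArea(FAD) = 6]
   → F = (8, 0)

A = (31/2, 21)
B = (17/2, 1)
F = (8, 0)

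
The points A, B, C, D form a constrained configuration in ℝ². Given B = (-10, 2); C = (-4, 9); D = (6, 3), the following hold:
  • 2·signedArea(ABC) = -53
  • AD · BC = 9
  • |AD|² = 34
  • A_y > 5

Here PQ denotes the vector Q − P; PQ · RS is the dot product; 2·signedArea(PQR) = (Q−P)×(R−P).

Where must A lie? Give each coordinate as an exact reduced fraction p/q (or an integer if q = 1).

1. A_x = 1  [AD · BC = 9 ∩ 2·signedArea(ABC) = -53]
2. A_y = 6  [AD · BC = 9 ∩ 2·signedArea(ABC) = -53]
   → A = (1, 6)

A = (1, 6)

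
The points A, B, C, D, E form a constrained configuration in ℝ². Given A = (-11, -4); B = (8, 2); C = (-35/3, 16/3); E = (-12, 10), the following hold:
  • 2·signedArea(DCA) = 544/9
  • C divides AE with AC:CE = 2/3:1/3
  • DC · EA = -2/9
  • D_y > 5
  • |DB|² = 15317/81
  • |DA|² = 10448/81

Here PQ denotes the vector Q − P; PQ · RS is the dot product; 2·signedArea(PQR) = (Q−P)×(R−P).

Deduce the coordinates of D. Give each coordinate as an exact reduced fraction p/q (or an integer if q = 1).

1. D_x = -47/9  [2·signedArea(DCA) = 544/9 ∩ DC · EA = -2/9]
2. D_y = 52/9  [2·signedArea(DCA) = 544/9 ∩ DC · EA = -2/9]
   → D = (-47/9, 52/9)

D = (-47/9, 52/9)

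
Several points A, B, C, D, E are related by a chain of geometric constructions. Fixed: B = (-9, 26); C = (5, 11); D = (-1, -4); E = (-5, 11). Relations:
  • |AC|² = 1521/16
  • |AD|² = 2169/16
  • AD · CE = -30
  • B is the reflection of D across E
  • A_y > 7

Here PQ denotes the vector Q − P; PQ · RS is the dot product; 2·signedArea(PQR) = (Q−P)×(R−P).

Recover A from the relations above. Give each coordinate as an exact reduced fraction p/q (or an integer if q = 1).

1. A_x = -4  [AD · CE = -30]
2. A_y = 29/4  [|AD|² = 2169/16]
   → A = (-4, 29/4)

A = (-4, 29/4)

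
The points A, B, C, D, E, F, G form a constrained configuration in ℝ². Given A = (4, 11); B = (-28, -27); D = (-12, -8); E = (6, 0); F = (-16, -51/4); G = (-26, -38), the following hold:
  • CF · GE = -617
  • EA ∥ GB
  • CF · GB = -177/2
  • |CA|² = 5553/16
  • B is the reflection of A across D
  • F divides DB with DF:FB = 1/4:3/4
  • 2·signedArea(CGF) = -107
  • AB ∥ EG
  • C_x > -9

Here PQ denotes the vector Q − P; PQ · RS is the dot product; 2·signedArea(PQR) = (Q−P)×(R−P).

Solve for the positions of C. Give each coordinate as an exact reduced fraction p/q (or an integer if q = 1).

1. C_x = -8  [2·signedArea(CGF) = -107 ∩ CF · GB = -177/2]
2. C_y = -13/4  [2·signedArea(CGF) = -107 ∩ CF · GB = -177/2]
   → C = (-8, -13/4)

C = (-8, -13/4)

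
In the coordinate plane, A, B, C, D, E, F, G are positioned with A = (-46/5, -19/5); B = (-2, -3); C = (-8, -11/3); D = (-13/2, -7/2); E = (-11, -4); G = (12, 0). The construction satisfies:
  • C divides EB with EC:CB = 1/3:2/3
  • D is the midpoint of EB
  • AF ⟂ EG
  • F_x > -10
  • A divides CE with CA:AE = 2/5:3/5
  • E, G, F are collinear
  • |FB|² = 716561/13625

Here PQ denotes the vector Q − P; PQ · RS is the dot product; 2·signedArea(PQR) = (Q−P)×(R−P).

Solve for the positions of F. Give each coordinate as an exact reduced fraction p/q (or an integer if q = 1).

1. F_x = -25122/2725  [E, G, F are collinear ∩ AF ⟂ EG]
2. F_y = -10056/2725  [E, G, F are collinear ∩ AF ⟂ EG]
   → F = (-25122/2725, -10056/2725)

F = (-25122/2725, -10056/2725)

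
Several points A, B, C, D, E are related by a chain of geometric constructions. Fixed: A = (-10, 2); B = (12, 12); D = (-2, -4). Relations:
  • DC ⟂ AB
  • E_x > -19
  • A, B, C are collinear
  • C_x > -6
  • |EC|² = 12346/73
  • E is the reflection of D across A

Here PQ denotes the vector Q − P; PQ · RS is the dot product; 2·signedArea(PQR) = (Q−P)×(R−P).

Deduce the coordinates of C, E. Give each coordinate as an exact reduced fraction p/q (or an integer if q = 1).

C = (-411/73, 291/73)
E = (-18, 8)

1. C_x = -411/73  [A, B, C are collinear ∩ DC ⟂ AB]
2. C_y = 291/73  [A, B, C are collinear ∩ DC ⟂ AB]
   → C = (-411/73, 291/73)
3. E_x = -18  [E is the reflection of D across A]
4. E_y = 8  [E is the reflection of D across A]
   → E = (-18, 8)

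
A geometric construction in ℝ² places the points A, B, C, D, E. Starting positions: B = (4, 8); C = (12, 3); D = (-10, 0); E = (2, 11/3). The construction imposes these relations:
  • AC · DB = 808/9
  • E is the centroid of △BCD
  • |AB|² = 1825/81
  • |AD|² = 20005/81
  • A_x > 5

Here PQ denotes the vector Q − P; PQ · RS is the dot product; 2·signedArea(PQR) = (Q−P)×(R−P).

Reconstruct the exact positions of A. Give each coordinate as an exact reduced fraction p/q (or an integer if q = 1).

1. A_x = 16/3  [line -14·x + -8·y + 920/9 = 0 ∩ |AB|² = 1825/81]
2. A_y = 31/9  [line -14·x + -8·y + 920/9 = 0 ∩ |AB|² = 1825/81]
   → A = (16/3, 31/9)

A = (16/3, 31/9)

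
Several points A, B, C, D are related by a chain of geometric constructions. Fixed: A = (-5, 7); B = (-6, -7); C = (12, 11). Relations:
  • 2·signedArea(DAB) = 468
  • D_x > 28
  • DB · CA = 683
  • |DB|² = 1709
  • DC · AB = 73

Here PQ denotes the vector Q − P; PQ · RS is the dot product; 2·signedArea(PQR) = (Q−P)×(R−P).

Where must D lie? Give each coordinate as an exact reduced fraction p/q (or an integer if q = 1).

1. D_x = 29  [DC · AB = 73 ∩ DB · CA = 683]
2. D_y = 15  [DC · AB = 73 ∩ DB · CA = 683]
   → D = (29, 15)

D = (29, 15)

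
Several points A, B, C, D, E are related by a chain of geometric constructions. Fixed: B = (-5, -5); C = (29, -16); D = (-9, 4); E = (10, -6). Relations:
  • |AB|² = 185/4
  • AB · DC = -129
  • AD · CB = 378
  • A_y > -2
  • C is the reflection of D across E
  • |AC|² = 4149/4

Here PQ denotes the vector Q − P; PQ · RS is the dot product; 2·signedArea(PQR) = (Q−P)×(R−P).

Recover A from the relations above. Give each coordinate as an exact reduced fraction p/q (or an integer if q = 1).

1. A_x = 1/2  [AD · CB = 378 ∩ AB · DC = -129]
2. A_y = -1  [AD · CB = 378 ∩ AB · DC = -129]
   → A = (1/2, -1)

A = (1/2, -1)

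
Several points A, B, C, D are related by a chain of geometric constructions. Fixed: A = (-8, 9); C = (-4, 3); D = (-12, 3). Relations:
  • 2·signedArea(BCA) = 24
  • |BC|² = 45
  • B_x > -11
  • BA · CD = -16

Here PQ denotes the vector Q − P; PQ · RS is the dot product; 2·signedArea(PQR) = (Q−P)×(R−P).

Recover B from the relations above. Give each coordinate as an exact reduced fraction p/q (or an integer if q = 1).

B = (-10, 6)

1. B_x = -10  [BA · CD = -16 ∩ 2·signedArea(BCA) = 24]
2. B_y = 6  [BA · CD = -16 ∩ 2·signedArea(BCA) = 24]
   → B = (-10, 6)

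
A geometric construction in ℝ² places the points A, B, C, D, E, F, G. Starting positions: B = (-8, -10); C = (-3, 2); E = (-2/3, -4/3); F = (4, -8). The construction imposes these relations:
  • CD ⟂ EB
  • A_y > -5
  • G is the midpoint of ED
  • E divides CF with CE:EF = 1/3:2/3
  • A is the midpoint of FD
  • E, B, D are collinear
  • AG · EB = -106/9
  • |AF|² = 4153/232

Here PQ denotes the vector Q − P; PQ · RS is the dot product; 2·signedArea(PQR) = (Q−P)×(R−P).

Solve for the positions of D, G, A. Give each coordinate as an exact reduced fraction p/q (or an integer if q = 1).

A = (1161/580, -2477/580)
D = (1/290, -157/290)
G = (-577/1740, -1631/1740)

1. D_x = 1/290  [E, B, D are collinear ∩ CD ⟂ EB]
2. D_y = -157/290  [E, B, D are collinear ∩ CD ⟂ EB]
   → D = (1/290, -157/290)
3. G_x = -577/1740  [G is the midpoint of ED]
4. G_y = -1631/1740  [G is the midpoint of ED]
   → G = (-577/1740, -1631/1740)
5. A_x = 1161/580  [A is the midpoint of FD]
6. A_y = -2477/580  [A is the midpoint of FD]
   → A = (1161/580, -2477/580)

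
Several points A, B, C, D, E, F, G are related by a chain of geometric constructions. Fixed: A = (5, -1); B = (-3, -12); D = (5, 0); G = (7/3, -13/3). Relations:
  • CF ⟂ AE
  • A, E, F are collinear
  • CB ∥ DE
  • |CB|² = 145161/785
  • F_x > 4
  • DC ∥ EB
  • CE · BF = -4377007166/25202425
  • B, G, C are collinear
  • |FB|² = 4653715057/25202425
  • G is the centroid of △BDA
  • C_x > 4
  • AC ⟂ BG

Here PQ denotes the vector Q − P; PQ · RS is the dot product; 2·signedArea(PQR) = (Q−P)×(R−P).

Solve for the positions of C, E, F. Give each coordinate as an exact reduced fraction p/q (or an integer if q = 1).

1. C_x = 3741/785  [B, G, C are collinear ∩ AC ⟂ BG]
2. C_y = -657/785  [B, G, C are collinear ∩ AC ⟂ BG]
   → C = (3741/785, -657/785)
3. E_x = -2171/785  [DC ∥ EB ∩ CB ∥ DE]
4. E_y = -8763/785  [DC ∥ EB ∩ CB ∥ DE]
   → E = (-2171/785, -8763/785)
5. F_x = 125817053/25202425  [A, E, F are collinear ∩ CF ⟂ AE]
6. F_y = -25457721/25202425  [A, E, F are collinear ∩ CF ⟂ AE]
   → F = (125817053/25202425, -25457721/25202425)

C = (3741/785, -657/785)
E = (-2171/785, -8763/785)
F = (125817053/25202425, -25457721/25202425)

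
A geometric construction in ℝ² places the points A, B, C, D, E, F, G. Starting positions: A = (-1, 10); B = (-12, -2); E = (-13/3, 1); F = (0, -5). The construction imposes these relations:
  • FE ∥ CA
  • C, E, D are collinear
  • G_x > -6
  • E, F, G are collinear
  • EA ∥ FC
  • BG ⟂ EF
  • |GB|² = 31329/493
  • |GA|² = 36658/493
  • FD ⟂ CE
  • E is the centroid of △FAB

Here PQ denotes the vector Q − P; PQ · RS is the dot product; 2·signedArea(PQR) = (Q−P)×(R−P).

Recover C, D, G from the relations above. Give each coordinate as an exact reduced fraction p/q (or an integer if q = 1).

C = (10/3, 4)
D = (-1593/610, 1021/610)
G = (-2730/493, 1315/493)

1. C_x = 10/3  [FE ∥ CA ∩ EA ∥ FC]
2. C_y = 4  [FE ∥ CA ∩ EA ∥ FC]
   → C = (10/3, 4)
3. D_x = -1593/610  [C, E, D are collinear ∩ FD ⟂ CE]
4. D_y = 1021/610  [C, E, D are collinear ∩ FD ⟂ CE]
   → D = (-1593/610, 1021/610)
5. G_x = -2730/493  [E, F, G are collinear ∩ BG ⟂ EF]
6. G_y = 1315/493  [E, F, G are collinear ∩ BG ⟂ EF]
   → G = (-2730/493, 1315/493)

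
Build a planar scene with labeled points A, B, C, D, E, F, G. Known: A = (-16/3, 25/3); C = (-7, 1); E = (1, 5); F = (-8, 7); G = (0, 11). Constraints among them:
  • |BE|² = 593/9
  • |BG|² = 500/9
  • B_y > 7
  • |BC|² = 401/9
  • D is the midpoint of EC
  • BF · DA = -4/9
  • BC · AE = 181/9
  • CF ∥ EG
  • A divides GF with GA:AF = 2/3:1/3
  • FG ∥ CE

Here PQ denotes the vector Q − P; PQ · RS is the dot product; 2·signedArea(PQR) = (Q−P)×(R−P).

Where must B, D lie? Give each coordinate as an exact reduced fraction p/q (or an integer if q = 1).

B = (-20/3, 23/3)
D = (-3, 3)

1. B_x = -20/3  [line -19/3·x + 10/3·y + -610/9 = 0 ∩ |BC|² = 401/9]
2. B_y = 23/3  [line -19/3·x + 10/3·y + -610/9 = 0 ∩ |BC|² = 401/9]
   → B = (-20/3, 23/3)
3. D_x = -3  [D is the midpoint of EC]
4. D_y = 3  [D is the midpoint of EC]
   → D = (-3, 3)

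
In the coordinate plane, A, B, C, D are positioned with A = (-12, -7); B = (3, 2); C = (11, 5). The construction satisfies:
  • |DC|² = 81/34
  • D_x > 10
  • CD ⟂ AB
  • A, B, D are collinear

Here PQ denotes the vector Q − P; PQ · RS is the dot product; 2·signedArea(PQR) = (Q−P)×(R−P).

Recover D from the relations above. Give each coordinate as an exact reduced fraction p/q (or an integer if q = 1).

D = (347/34, 215/34)

1. D_x = 347/34  [A, B, D are collinear ∩ CD ⟂ AB]
2. D_y = 215/34  [A, B, D are collinear ∩ CD ⟂ AB]
   → D = (347/34, 215/34)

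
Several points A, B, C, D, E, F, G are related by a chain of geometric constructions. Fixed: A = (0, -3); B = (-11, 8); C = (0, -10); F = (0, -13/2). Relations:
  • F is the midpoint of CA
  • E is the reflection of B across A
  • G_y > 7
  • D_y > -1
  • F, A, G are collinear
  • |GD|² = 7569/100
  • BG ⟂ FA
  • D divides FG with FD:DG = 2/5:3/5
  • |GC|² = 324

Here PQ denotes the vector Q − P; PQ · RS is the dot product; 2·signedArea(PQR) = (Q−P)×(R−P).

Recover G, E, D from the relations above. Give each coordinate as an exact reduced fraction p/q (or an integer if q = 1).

1. G_x = 0  [F, A, G are collinear ∩ BG ⟂ FA]
2. G_y = 8  [F, A, G are collinear ∩ BG ⟂ FA]
   → G = (0, 8)
3. E_x = 11  [E is the reflection of B across A]
4. E_y = -14  [E is the reflection of B across A]
   → E = (11, -14)
5. D_x = 0  [D divides FG with FD:DG = 2/5:3/5]
6. D_y = -7/10  [D divides FG with FD:DG = 2/5:3/5]
   → D = (0, -7/10)

D = (0, -7/10)
E = (11, -14)
G = (0, 8)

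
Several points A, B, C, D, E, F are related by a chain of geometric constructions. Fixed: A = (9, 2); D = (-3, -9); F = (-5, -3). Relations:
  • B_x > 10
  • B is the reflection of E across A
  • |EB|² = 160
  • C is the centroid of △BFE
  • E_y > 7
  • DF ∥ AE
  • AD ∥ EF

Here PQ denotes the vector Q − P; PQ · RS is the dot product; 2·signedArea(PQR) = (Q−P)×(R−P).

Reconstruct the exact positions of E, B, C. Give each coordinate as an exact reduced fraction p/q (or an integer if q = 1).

B = (11, -4)
C = (13/3, 1/3)
E = (7, 8)

1. E_x = 7  [AD ∥ EF ∩ DF ∥ AE]
2. E_y = 8  [AD ∥ EF ∩ DF ∥ AE]
   → E = (7, 8)
3. B_x = 11  [B is the reflection of E across A]
4. B_y = -4  [B is the reflection of E across A]
   → B = (11, -4)
5. C_x = 13/3  [C is the centroid of △BFE]
6. C_y = 1/3  [C is the centroid of △BFE]
   → C = (13/3, 1/3)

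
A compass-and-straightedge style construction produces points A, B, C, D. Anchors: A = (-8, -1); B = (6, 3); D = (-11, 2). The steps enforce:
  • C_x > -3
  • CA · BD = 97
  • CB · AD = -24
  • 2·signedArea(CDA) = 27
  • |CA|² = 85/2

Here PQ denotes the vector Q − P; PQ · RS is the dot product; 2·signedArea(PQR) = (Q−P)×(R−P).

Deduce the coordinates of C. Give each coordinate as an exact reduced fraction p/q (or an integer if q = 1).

C = (-5/2, 5/2)

1. C_x = -5/2  [CB · AD = -24 ∩ CA · BD = 97]
2. C_y = 5/2  [CB · AD = -24 ∩ CA · BD = 97]
   → C = (-5/2, 5/2)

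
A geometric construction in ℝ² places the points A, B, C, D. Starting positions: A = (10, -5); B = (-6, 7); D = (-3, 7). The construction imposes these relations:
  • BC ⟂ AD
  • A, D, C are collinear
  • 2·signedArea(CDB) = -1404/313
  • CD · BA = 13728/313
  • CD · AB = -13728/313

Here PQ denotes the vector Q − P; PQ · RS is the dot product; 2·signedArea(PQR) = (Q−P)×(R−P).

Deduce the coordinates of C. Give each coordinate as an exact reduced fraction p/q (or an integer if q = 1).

1. C_x = -1446/313  [A, D, C are collinear ∩ BC ⟂ AD]
2. C_y = 2659/313  [A, D, C are collinear ∩ BC ⟂ AD]
   → C = (-1446/313, 2659/313)

C = (-1446/313, 2659/313)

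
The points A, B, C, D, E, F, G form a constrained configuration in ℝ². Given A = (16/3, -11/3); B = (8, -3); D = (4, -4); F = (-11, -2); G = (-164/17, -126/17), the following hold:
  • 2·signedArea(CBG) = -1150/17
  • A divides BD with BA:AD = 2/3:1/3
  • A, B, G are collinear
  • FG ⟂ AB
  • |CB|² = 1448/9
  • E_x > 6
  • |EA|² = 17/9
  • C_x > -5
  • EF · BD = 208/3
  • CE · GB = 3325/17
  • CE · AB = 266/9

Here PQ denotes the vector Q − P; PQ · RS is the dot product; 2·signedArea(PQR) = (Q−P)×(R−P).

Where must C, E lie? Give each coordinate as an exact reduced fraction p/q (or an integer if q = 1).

C = (-14/3, -7/3)
E = (20/3, -10/3)

1. E_x = 20/3  [line 4·x + 1·y + -70/3 = 0 ∩ |EA|² = 17/9]
2. E_y = -10/3  [line 4·x + 1·y + -70/3 = 0 ∩ |EA|² = 17/9]
   → E = (20/3, -10/3)
3. C_x = -14/3  [2·signedArea(CBG) = -1150/17 ∩ CE · GB = 3325/17]
4. C_y = -7/3  [2·signedArea(CBG) = -1150/17 ∩ CE · GB = 3325/17]
   → C = (-14/3, -7/3)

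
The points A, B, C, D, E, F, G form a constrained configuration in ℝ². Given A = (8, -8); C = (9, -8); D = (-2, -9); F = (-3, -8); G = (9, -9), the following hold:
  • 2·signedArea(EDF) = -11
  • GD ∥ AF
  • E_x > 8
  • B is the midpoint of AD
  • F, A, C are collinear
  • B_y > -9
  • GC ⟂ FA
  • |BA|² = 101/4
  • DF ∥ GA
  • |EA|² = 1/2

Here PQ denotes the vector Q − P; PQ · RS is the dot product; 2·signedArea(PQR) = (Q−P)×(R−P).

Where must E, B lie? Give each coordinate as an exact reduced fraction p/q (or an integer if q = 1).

B = (3, -17/2)
E = (17/2, -17/2)

1. E_x = 17/2  [line -1·x + -1·y + 0 = 0 ∩ |EA|² = 1/2]
2. E_y = -17/2  [line -1·x + -1·y + 0 = 0 ∩ |EA|² = 1/2]
   → E = (17/2, -17/2)
3. B_x = 3  [B is the midpoint of AD]
4. B_y = -17/2  [B is the midpoint of AD]
   → B = (3, -17/2)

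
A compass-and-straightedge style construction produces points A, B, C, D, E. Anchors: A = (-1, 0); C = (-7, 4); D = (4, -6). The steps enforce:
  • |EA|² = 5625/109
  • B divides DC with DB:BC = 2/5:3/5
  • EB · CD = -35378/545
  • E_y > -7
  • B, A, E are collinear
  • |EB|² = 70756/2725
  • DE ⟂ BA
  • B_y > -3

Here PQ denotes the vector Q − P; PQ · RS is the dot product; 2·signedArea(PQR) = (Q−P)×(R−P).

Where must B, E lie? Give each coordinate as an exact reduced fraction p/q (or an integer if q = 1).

1. B_x = -2/5  [B divides DC with DB:BC = 2/5:3/5]
2. B_y = -2  [B divides DC with DB:BC = 2/5:3/5]
   → B = (-2/5, -2)
3. E_x = 116/109  [B, A, E are collinear ∩ DE ⟂ BA]
4. E_y = -750/109  [B, A, E are collinear ∩ DE ⟂ BA]
   → E = (116/109, -750/109)

B = (-2/5, -2)
E = (116/109, -750/109)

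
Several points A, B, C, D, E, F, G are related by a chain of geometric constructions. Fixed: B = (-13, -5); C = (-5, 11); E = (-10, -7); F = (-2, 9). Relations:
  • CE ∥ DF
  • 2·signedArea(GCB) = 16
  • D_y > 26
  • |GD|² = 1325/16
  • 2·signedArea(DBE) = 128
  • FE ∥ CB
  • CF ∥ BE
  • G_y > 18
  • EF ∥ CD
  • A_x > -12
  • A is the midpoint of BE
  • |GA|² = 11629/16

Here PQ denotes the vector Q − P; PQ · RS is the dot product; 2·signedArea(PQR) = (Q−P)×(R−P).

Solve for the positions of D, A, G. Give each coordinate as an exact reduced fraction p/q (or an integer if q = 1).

A = (-23/2, -6)
D = (3, 27)
G = (-1/4, 37/2)

1. D_x = 3  [CE ∥ DF ∩ EF ∥ CD]
2. D_y = 27  [CE ∥ DF ∩ EF ∥ CD]
   → D = (3, 27)
3. A_x = -23/2  [A is the midpoint of BE]
4. A_y = -6  [A is the midpoint of BE]
   → A = (-23/2, -6)
5. G_x = -1/4  [line 16·x + -8·y + 152 = 0 ∩ |GA|² = 11629/16]
6. G_y = 37/2  [line 16·x + -8·y + 152 = 0 ∩ |GA|² = 11629/16]
   → G = (-1/4, 37/2)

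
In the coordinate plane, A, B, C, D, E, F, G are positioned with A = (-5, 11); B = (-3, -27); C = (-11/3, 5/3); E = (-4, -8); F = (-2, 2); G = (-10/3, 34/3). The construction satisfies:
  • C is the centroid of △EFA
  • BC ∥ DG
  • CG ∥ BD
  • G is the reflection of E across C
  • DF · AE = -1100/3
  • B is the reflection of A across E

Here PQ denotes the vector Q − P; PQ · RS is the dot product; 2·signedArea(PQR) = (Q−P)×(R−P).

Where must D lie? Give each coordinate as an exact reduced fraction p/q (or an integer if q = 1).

D = (-8/3, -52/3)

1. D_x = -8/3  [BC ∥ DG ∩ CG ∥ BD]
2. D_y = -52/3  [BC ∥ DG ∩ CG ∥ BD]
   → D = (-8/3, -52/3)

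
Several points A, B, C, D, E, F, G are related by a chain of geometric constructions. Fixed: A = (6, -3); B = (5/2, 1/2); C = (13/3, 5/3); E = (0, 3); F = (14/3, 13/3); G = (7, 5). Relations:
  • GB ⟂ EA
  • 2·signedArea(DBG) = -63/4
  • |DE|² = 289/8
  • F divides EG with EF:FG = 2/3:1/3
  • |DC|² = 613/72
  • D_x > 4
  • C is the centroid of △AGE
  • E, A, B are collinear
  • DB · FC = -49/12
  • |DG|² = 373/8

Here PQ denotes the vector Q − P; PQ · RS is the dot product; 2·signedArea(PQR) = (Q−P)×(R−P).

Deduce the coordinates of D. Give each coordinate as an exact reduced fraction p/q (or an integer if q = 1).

D = (17/4, -5/4)

1. D_x = 17/4  [DB · FC = -49/12 ∩ 2·signedArea(DBG) = -63/4]
2. D_y = -5/4  [DB · FC = -49/12 ∩ 2·signedArea(DBG) = -63/4]
   → D = (17/4, -5/4)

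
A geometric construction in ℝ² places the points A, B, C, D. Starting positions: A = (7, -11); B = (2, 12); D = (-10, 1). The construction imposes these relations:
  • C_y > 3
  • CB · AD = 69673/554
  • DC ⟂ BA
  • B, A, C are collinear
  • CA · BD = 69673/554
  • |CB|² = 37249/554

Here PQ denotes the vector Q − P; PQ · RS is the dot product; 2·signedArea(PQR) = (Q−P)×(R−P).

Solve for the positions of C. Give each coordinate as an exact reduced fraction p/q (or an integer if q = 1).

C = (2073/554, 2209/554)

1. C_x = 2073/554  [B, A, C are collinear ∩ DC ⟂ BA]
2. C_y = 2209/554  [B, A, C are collinear ∩ DC ⟂ BA]
   → C = (2073/554, 2209/554)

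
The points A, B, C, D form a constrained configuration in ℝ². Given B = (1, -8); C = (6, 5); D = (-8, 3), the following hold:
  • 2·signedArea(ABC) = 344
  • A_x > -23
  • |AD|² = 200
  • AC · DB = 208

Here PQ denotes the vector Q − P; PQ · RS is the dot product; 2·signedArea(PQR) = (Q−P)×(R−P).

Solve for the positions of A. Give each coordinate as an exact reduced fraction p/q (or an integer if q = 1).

A = (-22, 1)

1. A_x = -22  [2·signedArea(ABC) = 344 ∩ AC · DB = 208]
2. A_y = 1  [2·signedArea(ABC) = 344 ∩ AC · DB = 208]
   → A = (-22, 1)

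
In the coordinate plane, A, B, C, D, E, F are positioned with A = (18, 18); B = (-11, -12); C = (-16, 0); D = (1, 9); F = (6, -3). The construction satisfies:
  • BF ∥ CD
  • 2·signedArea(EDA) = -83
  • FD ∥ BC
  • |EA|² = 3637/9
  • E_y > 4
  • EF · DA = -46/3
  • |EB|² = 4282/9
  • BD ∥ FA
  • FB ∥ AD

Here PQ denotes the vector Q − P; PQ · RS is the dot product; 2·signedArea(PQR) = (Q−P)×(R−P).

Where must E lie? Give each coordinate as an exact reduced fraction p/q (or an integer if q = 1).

E = (8/3, 5)

1. E_x = 8/3  [2·signedArea(EDA) = -83 ∩ EF · DA = -46/3]
2. E_y = 5  [2·signedArea(EDA) = -83 ∩ EF · DA = -46/3]
   → E = (8/3, 5)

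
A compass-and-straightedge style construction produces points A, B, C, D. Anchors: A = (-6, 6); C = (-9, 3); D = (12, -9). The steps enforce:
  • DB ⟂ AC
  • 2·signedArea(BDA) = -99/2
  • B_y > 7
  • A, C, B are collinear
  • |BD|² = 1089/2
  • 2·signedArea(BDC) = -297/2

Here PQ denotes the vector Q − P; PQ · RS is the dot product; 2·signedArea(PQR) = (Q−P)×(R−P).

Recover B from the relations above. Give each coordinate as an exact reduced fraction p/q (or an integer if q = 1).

B = (-9/2, 15/2)

1. B_x = -9/2  [A, C, B are collinear ∩ DB ⟂ AC]
2. B_y = 15/2  [A, C, B are collinear ∩ DB ⟂ AC]
   → B = (-9/2, 15/2)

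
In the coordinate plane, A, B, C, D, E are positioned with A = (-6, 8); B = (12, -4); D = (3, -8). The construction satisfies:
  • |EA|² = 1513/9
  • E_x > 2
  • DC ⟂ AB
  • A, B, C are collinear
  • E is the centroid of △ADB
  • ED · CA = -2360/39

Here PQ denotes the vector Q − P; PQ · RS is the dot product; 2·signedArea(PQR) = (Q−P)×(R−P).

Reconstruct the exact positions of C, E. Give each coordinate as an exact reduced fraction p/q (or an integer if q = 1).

C = (99/13, -14/13)
E = (3, -4/3)

1. C_x = 99/13  [A, B, C are collinear ∩ DC ⟂ AB]
2. C_y = -14/13  [A, B, C are collinear ∩ DC ⟂ AB]
   → C = (99/13, -14/13)
3. E_x = 3  [E is the centroid of △ADB]
4. E_y = -4/3  [E is the centroid of △ADB]
   → E = (3, -4/3)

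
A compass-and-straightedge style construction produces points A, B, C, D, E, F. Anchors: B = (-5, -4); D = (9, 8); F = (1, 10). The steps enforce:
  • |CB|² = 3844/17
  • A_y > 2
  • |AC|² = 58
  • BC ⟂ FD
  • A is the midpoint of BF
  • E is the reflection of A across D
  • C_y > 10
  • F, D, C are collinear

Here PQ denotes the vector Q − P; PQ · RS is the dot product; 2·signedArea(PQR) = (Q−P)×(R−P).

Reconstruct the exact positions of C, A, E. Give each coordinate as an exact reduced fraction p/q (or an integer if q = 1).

A = (-2, 3)
C = (-23/17, 180/17)
E = (20, 13)

1. C_x = -23/17  [F, D, C are collinear ∩ BC ⟂ FD]
2. C_y = 180/17  [F, D, C are collinear ∩ BC ⟂ FD]
   → C = (-23/17, 180/17)
3. A_x = -2  [A is the midpoint of BF]
4. A_y = 3  [A is the midpoint of BF]
   → A = (-2, 3)
5. E_x = 20  [E is the reflection of A across D]
6. E_y = 13  [E is the reflection of A across D]
   → E = (20, 13)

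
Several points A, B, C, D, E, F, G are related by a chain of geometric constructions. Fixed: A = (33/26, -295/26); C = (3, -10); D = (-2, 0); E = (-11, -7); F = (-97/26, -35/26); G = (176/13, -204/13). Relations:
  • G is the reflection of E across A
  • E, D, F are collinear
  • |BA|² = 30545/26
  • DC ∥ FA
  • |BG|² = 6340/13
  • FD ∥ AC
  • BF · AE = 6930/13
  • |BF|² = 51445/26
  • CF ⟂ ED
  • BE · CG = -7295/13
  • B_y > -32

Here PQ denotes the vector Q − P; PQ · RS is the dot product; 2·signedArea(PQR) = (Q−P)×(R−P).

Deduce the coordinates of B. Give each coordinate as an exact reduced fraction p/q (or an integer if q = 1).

B = (378/13, -408/13)

1. B_x = 378/13  [BE · CG = -7295/13 ∩ BF · AE = 6930/13]
2. B_y = -408/13  [BE · CG = -7295/13 ∩ BF · AE = 6930/13]
   → B = (378/13, -408/13)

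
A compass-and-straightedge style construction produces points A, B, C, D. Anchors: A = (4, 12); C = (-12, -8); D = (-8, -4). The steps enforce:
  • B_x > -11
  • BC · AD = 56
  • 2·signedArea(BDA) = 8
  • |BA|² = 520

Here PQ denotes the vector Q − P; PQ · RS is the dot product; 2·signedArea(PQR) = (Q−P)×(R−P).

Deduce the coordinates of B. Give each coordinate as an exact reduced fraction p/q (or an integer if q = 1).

B = (-10, -6)

1. B_x = -10  [2·signedArea(BDA) = 8 ∩ BC · AD = 56]
2. B_y = -6  [2·signedArea(BDA) = 8 ∩ BC · AD = 56]
   → B = (-10, -6)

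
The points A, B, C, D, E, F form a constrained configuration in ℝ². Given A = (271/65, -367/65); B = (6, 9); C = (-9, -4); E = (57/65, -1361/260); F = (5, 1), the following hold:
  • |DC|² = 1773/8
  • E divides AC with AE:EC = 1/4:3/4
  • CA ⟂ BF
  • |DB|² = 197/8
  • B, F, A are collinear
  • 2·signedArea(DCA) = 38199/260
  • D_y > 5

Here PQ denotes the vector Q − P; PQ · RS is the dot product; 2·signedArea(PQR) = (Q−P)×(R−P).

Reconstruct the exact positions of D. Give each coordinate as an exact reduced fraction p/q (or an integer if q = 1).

D = (9/4, 23/4)

1. D_x = 9/4  [line 107/65·x + 856/65·y + -20651/260 = 0 ∩ |DB|² = 197/8]
2. D_y = 23/4  [line 107/65·x + 856/65·y + -20651/260 = 0 ∩ |DB|² = 197/8]
   → D = (9/4, 23/4)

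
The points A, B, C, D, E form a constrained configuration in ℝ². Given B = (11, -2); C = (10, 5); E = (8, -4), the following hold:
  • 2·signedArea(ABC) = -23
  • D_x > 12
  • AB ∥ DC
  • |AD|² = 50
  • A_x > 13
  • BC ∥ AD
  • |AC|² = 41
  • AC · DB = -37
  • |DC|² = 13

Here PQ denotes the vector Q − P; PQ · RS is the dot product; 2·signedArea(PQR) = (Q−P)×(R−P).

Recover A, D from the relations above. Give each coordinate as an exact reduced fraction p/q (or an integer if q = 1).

A = (14, 0)
D = (13, 7)

1. A_x = 14  [line -7·x + -1·y + 98 = 0 ∩ |AC|² = 41]
2. A_y = 0  [line -7·x + -1·y + 98 = 0 ∩ |AC|² = 41]
   → A = (14, 0)
3. D_x = 13  [AB ∥ DC ∩ BC ∥ AD]
4. D_y = 7  [AB ∥ DC ∩ BC ∥ AD]
   → D = (13, 7)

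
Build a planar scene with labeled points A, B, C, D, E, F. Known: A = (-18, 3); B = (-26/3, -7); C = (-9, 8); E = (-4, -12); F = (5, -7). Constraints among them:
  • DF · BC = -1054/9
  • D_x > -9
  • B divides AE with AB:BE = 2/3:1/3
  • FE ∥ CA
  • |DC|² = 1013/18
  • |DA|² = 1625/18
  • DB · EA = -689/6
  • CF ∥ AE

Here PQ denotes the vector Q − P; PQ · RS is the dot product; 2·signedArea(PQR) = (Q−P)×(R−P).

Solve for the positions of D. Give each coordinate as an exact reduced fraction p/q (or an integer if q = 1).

1. D_x = -53/6  [DF · BC = -1054/9 ∩ DB · EA = -689/6]
2. D_y = 1/2  [DF · BC = -1054/9 ∩ DB · EA = -689/6]
   → D = (-53/6, 1/2)

D = (-53/6, 1/2)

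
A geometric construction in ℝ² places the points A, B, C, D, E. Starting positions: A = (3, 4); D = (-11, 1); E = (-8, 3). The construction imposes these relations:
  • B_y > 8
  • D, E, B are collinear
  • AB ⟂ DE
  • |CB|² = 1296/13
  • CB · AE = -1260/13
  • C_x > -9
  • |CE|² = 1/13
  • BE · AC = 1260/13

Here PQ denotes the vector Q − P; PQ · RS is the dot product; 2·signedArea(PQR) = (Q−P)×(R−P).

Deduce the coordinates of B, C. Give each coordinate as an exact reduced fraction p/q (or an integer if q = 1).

1. B_x = 1/13  [D, E, B are collinear ∩ AB ⟂ DE]
2. B_y = 109/13  [D, E, B are collinear ∩ AB ⟂ DE]
   → B = (1/13, 109/13)
3. C_x = -107/13  [CB · AE = -1260/13 ∩ BE · AC = 1260/13]
4. C_y = 37/13  [CB · AE = -1260/13 ∩ BE · AC = 1260/13]
   → C = (-107/13, 37/13)

B = (1/13, 109/13)
C = (-107/13, 37/13)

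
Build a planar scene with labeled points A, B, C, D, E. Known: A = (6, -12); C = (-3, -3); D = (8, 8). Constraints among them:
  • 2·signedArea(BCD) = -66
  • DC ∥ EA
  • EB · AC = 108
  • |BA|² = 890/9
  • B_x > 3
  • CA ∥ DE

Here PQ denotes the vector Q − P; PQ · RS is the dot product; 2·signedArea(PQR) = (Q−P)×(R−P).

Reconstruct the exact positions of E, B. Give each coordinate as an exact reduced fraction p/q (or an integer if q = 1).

1. E_x = 17  [DC ∥ EA ∩ CA ∥ DE]
2. E_y = -1  [DC ∥ EA ∩ CA ∥ DE]
   → E = (17, -1)
3. B_x = 11/3  [line -11·x + 11·y + 66 = 0 ∩ |BA|² = 890/9]
4. B_y = -7/3  [line -11·x + 11·y + 66 = 0 ∩ |BA|² = 890/9]
   → B = (11/3, -7/3)

B = (11/3, -7/3)
E = (17, -1)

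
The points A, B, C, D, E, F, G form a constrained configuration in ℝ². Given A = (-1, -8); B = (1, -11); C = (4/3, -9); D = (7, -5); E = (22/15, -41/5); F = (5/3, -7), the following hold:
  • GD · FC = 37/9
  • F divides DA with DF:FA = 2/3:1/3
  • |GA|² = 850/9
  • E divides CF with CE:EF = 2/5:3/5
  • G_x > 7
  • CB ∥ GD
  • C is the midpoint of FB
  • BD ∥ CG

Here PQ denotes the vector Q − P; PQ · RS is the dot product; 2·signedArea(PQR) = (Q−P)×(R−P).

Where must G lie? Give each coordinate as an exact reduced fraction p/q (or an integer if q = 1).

1. G_x = 22/3  [CB ∥ GD ∩ BD ∥ CG]
2. G_y = -3  [CB ∥ GD ∩ BD ∥ CG]
   → G = (22/3, -3)

G = (22/3, -3)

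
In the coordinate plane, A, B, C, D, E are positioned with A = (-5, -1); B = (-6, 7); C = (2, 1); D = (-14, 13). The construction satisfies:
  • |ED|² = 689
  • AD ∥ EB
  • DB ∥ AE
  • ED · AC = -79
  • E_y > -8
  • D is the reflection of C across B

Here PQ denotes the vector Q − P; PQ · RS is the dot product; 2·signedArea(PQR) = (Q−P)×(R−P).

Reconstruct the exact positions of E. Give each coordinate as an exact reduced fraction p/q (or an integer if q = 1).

1. E_x = 3  [AD ∥ EB ∩ DB ∥ AE]
2. E_y = -7  [AD ∥ EB ∩ DB ∥ AE]
   → E = (3, -7)

E = (3, -7)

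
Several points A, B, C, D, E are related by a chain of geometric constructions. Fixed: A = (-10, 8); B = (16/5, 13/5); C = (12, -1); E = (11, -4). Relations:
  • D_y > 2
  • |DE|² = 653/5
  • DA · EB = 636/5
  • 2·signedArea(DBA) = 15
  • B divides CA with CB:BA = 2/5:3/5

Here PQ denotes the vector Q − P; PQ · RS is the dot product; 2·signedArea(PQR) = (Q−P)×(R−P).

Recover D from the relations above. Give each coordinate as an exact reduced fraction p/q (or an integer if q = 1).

D = (7/5, 11/5)

1. D_x = 7/5  [2·signedArea(DBA) = 15 ∩ DA · EB = 636/5]
2. D_y = 11/5  [2·signedArea(DBA) = 15 ∩ DA · EB = 636/5]
   → D = (7/5, 11/5)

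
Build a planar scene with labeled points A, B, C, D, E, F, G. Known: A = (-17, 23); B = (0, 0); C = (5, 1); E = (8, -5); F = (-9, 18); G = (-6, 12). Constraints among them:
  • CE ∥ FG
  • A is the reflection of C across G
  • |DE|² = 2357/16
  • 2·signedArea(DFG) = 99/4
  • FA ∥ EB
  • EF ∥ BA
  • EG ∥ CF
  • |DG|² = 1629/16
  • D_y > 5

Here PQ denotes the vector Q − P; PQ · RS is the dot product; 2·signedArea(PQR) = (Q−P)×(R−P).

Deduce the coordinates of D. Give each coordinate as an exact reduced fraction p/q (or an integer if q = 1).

D = (3/2, 21/4)

1. D_x = 3/2  [line 6·x + 3·y + -99/4 = 0 ∩ |DE|² = 2357/16]
2. D_y = 21/4  [line 6·x + 3·y + -99/4 = 0 ∩ |DE|² = 2357/16]
   → D = (3/2, 21/4)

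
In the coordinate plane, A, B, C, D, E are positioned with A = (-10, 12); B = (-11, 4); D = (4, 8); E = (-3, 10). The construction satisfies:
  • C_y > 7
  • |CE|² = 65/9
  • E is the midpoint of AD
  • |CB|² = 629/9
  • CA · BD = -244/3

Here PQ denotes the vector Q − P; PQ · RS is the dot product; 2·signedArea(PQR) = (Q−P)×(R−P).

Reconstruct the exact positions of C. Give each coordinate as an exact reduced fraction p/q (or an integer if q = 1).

C = (-10/3, 22/3)

1. C_x = -10/3  [line -15·x + -4·y + -62/3 = 0 ∩ |CB|² = 629/9]
2. C_y = 22/3  [line -15·x + -4·y + -62/3 = 0 ∩ |CB|² = 629/9]
   → C = (-10/3, 22/3)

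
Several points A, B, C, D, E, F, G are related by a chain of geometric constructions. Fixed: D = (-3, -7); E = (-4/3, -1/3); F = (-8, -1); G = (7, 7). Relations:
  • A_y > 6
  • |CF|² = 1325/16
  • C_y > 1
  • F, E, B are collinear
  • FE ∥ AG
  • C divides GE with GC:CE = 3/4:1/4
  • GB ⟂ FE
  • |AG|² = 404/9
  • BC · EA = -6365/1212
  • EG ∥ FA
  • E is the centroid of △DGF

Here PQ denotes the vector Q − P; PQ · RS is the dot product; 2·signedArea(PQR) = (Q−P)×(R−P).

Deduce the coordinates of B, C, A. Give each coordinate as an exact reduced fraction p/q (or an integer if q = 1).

A = (1/3, 19/3)
B = (772/101, 57/101)
C = (3/4, 3/2)

1. B_x = 772/101  [F, E, B are collinear ∩ GB ⟂ FE]
2. B_y = 57/101  [F, E, B are collinear ∩ GB ⟂ FE]
   → B = (772/101, 57/101)
3. C_x = 3/4  [C divides GE with GC:CE = 3/4:1/4]
4. C_y = 3/2  [C divides GE with GC:CE = 3/4:1/4]
   → C = (3/4, 3/2)
5. A_x = 1/3  [FE ∥ AG ∩ EG ∥ FA]
6. A_y = 19/3  [FE ∥ AG ∩ EG ∥ FA]
   → A = (1/3, 19/3)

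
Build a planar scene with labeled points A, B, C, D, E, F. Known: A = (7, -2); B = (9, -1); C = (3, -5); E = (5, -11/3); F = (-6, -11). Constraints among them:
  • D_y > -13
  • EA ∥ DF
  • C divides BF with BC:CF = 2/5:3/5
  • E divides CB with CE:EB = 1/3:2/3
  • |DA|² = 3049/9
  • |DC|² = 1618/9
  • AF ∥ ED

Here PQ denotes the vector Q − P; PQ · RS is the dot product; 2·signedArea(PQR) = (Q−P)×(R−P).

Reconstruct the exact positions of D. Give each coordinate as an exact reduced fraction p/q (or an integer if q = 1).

1. D_x = -8  [EA ∥ DF ∩ AF ∥ ED]
2. D_y = -38/3  [EA ∥ DF ∩ AF ∥ ED]
   → D = (-8, -38/3)

D = (-8, -38/3)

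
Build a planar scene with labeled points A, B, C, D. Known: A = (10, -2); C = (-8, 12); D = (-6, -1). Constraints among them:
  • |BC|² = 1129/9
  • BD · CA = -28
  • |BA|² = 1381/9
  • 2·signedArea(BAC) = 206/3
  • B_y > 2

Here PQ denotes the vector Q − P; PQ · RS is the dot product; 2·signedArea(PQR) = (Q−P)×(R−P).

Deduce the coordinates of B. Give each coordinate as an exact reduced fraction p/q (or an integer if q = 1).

1. B_x = -4/3  [2·signedArea(BAC) = 206/3 ∩ BD · CA = -28]
2. B_y = 3  [2·signedArea(BAC) = 206/3 ∩ BD · CA = -28]
   → B = (-4/3, 3)

B = (-4/3, 3)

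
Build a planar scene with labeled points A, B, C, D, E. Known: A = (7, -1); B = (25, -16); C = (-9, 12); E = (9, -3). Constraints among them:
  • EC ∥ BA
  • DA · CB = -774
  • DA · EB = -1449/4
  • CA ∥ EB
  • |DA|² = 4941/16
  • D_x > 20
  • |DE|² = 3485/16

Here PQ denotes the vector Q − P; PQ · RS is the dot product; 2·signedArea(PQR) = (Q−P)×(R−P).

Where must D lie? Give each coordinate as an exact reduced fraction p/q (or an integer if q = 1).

1. D_x = 41/2  [DA · EB = -1449/4 ∩ DA · CB = -774]
2. D_y = -49/4  [DA · EB = -1449/4 ∩ DA · CB = -774]
   → D = (41/2, -49/4)

D = (41/2, -49/4)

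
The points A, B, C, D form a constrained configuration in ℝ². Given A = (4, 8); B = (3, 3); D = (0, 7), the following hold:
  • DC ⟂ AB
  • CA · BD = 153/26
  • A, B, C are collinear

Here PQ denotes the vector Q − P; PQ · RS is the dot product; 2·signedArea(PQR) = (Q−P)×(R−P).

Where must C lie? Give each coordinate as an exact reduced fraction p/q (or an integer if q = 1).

1. C_x = 95/26  [A, B, C are collinear ∩ DC ⟂ AB]
2. C_y = 163/26  [A, B, C are collinear ∩ DC ⟂ AB]
   → C = (95/26, 163/26)

C = (95/26, 163/26)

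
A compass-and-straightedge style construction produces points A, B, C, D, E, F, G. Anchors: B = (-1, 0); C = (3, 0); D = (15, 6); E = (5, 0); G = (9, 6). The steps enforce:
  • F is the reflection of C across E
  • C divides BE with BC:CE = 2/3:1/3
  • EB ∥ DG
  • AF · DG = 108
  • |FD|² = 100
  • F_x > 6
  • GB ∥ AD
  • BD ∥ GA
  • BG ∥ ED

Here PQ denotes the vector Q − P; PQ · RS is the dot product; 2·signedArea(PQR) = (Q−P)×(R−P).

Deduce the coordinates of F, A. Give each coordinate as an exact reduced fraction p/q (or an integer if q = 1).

1. F_x = 7  [F is the reflection of C across E]
2. F_y = 0  [F is the reflection of C across E]
   → F = (7, 0)
3. A_x = 25  [GB ∥ AD ∩ BD ∥ GA]
4. A_y = 12  [GB ∥ AD ∩ BD ∥ GA]
   → A = (25, 12)

A = (25, 12)
F = (7, 0)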